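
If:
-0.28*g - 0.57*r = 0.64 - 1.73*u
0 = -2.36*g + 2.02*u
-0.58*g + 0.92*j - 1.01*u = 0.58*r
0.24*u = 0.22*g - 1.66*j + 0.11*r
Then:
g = 0.17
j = -0.05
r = -0.60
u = 0.20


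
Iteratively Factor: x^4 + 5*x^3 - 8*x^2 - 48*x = (x - 3)*(x^3 + 8*x^2 + 16*x) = x*(x - 3)*(x^2 + 8*x + 16) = x*(x - 3)*(x + 4)*(x + 4)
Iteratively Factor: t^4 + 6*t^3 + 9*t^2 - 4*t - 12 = (t + 2)*(t^3 + 4*t^2 + t - 6) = (t + 2)^2*(t^2 + 2*t - 3) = (t + 2)^2*(t + 3)*(t - 1)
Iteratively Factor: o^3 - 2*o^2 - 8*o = (o)*(o^2 - 2*o - 8) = o*(o + 2)*(o - 4)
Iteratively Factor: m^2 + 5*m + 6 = (m + 2)*(m + 3)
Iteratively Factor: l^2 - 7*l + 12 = (l - 4)*(l - 3)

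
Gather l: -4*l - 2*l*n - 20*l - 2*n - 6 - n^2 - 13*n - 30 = l*(-2*n - 24) - n^2 - 15*n - 36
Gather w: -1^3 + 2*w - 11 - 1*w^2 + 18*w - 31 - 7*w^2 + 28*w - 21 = -8*w^2 + 48*w - 64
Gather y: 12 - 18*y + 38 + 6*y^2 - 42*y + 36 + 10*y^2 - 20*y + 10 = 16*y^2 - 80*y + 96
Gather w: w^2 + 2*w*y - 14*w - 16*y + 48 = w^2 + w*(2*y - 14) - 16*y + 48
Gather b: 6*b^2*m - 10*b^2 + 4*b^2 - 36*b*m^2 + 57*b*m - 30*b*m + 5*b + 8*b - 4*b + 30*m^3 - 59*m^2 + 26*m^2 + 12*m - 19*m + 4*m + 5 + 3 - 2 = b^2*(6*m - 6) + b*(-36*m^2 + 27*m + 9) + 30*m^3 - 33*m^2 - 3*m + 6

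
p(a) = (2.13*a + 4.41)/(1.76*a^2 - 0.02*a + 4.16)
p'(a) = (0.02 - 3.52*a)*(2.13*a + 4.41)/(1.76*a^2 - 0.02*a + 4.16)^2 + 2.13/(1.76*a^2 - 0.02*a + 4.16)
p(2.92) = 0.56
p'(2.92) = -0.19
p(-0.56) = 0.68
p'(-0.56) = 0.74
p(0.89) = 1.14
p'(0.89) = -0.26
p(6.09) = 0.25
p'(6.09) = -0.05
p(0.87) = 1.14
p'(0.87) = -0.25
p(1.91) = 0.80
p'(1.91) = -0.31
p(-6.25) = -0.12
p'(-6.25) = -0.01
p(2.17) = 0.73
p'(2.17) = -0.28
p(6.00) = 0.26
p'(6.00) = -0.05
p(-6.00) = -0.12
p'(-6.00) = -0.01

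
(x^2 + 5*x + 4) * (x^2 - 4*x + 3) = x^4 + x^3 - 13*x^2 - x + 12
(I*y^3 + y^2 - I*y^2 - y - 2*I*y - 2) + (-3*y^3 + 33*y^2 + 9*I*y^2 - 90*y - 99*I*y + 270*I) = -3*y^3 + I*y^3 + 34*y^2 + 8*I*y^2 - 91*y - 101*I*y - 2 + 270*I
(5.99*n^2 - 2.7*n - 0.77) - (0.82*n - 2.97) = 5.99*n^2 - 3.52*n + 2.2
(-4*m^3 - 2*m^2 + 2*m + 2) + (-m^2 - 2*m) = -4*m^3 - 3*m^2 + 2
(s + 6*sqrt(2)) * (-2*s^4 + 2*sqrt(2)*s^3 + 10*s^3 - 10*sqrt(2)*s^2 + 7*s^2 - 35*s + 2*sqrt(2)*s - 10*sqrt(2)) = -2*s^5 - 10*sqrt(2)*s^4 + 10*s^4 + 31*s^3 + 50*sqrt(2)*s^3 - 155*s^2 + 44*sqrt(2)*s^2 - 220*sqrt(2)*s + 24*s - 120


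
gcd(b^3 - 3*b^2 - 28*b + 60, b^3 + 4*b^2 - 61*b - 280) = b + 5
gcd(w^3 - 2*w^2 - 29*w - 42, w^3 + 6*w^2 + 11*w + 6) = w^2 + 5*w + 6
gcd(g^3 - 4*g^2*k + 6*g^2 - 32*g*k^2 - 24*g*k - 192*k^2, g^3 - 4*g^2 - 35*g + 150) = g + 6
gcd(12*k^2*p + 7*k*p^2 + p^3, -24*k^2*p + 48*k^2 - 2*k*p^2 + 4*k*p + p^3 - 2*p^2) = 4*k + p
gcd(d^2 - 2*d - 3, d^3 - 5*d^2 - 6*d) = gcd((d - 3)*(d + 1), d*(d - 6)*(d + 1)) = d + 1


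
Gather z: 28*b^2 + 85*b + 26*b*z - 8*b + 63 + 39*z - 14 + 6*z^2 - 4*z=28*b^2 + 77*b + 6*z^2 + z*(26*b + 35) + 49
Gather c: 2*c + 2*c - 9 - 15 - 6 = 4*c - 30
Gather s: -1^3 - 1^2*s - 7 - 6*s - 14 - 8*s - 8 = -15*s - 30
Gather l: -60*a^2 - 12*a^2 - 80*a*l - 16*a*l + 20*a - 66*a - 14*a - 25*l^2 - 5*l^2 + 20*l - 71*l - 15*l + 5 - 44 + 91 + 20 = -72*a^2 - 60*a - 30*l^2 + l*(-96*a - 66) + 72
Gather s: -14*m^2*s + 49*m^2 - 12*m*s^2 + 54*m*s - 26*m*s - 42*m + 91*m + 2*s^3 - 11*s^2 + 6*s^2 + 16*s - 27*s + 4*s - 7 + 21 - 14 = 49*m^2 + 49*m + 2*s^3 + s^2*(-12*m - 5) + s*(-14*m^2 + 28*m - 7)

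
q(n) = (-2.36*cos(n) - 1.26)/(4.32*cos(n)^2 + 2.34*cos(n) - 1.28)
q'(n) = (8.64*sin(n)*cos(n) + 2.34*sin(n))*(-2.36*cos(n) - 1.26)/(4.32*cos(n)^2 + 2.34*cos(n) - 1.28)^2 + 2.36*sin(n)/(4.32*cos(n)^2 + 2.34*cos(n) - 1.28)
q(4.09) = -0.10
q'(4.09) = 1.81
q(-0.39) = -0.75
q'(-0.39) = 0.45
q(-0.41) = -0.76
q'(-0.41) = 0.48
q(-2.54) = -2.51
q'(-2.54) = 29.82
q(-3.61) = 11.82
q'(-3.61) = -385.75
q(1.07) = -2.85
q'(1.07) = -16.87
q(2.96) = 1.78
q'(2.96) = -2.59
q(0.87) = -1.37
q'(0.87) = -3.21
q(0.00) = -0.67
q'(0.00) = 0.00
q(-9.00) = 5.11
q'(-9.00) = 61.27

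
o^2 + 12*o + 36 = (o + 6)^2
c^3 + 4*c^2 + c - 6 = (c - 1)*(c + 2)*(c + 3)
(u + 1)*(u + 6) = u^2 + 7*u + 6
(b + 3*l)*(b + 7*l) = b^2 + 10*b*l + 21*l^2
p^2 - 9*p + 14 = (p - 7)*(p - 2)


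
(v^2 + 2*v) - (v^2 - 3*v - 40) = 5*v + 40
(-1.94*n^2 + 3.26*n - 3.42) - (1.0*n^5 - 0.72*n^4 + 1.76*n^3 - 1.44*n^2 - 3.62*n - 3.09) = -1.0*n^5 + 0.72*n^4 - 1.76*n^3 - 0.5*n^2 + 6.88*n - 0.33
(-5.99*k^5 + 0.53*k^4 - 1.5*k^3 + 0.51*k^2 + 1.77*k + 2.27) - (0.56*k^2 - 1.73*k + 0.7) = -5.99*k^5 + 0.53*k^4 - 1.5*k^3 - 0.05*k^2 + 3.5*k + 1.57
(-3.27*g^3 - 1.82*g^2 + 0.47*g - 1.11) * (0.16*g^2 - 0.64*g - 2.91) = -0.5232*g^5 + 1.8016*g^4 + 10.7557*g^3 + 4.8178*g^2 - 0.6573*g + 3.2301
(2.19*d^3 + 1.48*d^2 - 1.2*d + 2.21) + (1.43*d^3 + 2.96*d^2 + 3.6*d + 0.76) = 3.62*d^3 + 4.44*d^2 + 2.4*d + 2.97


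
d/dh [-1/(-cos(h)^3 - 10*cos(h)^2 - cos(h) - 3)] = (3*cos(h)^2 + 20*cos(h) + 1)*sin(h)/(cos(h)^3 + 10*cos(h)^2 + cos(h) + 3)^2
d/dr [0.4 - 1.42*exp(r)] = -1.42*exp(r)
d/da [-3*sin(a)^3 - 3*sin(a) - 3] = 9*cos(a)^3 - 12*cos(a)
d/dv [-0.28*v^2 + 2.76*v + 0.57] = 2.76 - 0.56*v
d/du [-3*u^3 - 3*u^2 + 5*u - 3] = -9*u^2 - 6*u + 5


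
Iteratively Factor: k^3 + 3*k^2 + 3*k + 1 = (k + 1)*(k^2 + 2*k + 1) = (k + 1)^2*(k + 1)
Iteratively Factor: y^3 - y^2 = (y - 1)*(y^2) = y*(y - 1)*(y)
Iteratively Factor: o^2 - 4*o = (o)*(o - 4)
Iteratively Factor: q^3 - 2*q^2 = (q - 2)*(q^2) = q*(q - 2)*(q)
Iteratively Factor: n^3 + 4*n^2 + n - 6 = (n + 3)*(n^2 + n - 2) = (n + 2)*(n + 3)*(n - 1)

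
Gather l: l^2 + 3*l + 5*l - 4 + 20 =l^2 + 8*l + 16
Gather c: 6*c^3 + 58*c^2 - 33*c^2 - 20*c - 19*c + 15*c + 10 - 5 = 6*c^3 + 25*c^2 - 24*c + 5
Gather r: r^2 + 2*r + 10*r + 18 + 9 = r^2 + 12*r + 27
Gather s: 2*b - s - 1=2*b - s - 1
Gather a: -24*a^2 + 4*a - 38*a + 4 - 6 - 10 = -24*a^2 - 34*a - 12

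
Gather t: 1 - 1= 0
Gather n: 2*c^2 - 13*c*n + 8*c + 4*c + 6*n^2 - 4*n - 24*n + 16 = 2*c^2 + 12*c + 6*n^2 + n*(-13*c - 28) + 16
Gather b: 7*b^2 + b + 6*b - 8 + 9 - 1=7*b^2 + 7*b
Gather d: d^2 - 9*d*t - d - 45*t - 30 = d^2 + d*(-9*t - 1) - 45*t - 30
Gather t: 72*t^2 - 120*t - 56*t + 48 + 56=72*t^2 - 176*t + 104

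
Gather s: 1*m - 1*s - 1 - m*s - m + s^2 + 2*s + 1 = s^2 + s*(1 - m)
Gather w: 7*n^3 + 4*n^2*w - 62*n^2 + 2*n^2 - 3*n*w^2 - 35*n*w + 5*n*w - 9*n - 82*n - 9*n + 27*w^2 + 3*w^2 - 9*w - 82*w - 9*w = 7*n^3 - 60*n^2 - 100*n + w^2*(30 - 3*n) + w*(4*n^2 - 30*n - 100)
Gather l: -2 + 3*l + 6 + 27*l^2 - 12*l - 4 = 27*l^2 - 9*l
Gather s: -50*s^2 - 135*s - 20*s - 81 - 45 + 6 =-50*s^2 - 155*s - 120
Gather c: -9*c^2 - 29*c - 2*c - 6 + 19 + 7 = -9*c^2 - 31*c + 20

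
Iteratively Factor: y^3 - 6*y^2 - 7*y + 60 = (y - 5)*(y^2 - y - 12) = (y - 5)*(y - 4)*(y + 3)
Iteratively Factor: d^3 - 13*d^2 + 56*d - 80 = (d - 5)*(d^2 - 8*d + 16) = (d - 5)*(d - 4)*(d - 4)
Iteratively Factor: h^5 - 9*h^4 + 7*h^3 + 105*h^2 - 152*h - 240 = (h + 3)*(h^4 - 12*h^3 + 43*h^2 - 24*h - 80) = (h + 1)*(h + 3)*(h^3 - 13*h^2 + 56*h - 80) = (h - 4)*(h + 1)*(h + 3)*(h^2 - 9*h + 20) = (h - 5)*(h - 4)*(h + 1)*(h + 3)*(h - 4)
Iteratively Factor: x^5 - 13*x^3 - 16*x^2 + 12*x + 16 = (x + 2)*(x^4 - 2*x^3 - 9*x^2 + 2*x + 8) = (x - 4)*(x + 2)*(x^3 + 2*x^2 - x - 2) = (x - 4)*(x - 1)*(x + 2)*(x^2 + 3*x + 2) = (x - 4)*(x - 1)*(x + 1)*(x + 2)*(x + 2)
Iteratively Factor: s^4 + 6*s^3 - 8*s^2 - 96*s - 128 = (s + 2)*(s^3 + 4*s^2 - 16*s - 64) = (s + 2)*(s + 4)*(s^2 - 16) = (s - 4)*(s + 2)*(s + 4)*(s + 4)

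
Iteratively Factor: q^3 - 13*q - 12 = (q + 3)*(q^2 - 3*q - 4) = (q + 1)*(q + 3)*(q - 4)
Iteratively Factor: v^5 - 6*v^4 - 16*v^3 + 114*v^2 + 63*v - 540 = (v - 5)*(v^4 - v^3 - 21*v^2 + 9*v + 108) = (v - 5)*(v + 3)*(v^3 - 4*v^2 - 9*v + 36) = (v - 5)*(v - 3)*(v + 3)*(v^2 - v - 12) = (v - 5)*(v - 3)*(v + 3)^2*(v - 4)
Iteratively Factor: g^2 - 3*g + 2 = (g - 2)*(g - 1)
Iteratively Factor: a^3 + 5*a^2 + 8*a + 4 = (a + 2)*(a^2 + 3*a + 2) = (a + 1)*(a + 2)*(a + 2)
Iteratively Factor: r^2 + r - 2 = (r + 2)*(r - 1)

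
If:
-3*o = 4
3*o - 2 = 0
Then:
No Solution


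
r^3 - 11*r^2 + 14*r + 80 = (r - 8)*(r - 5)*(r + 2)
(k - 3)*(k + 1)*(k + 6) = k^3 + 4*k^2 - 15*k - 18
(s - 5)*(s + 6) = s^2 + s - 30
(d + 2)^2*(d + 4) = d^3 + 8*d^2 + 20*d + 16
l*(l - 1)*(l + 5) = l^3 + 4*l^2 - 5*l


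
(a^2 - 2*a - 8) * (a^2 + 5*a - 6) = a^4 + 3*a^3 - 24*a^2 - 28*a + 48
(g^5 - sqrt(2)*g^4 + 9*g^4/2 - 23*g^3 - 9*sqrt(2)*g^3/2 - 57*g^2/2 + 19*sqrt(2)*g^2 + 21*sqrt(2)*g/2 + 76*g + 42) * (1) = g^5 - sqrt(2)*g^4 + 9*g^4/2 - 23*g^3 - 9*sqrt(2)*g^3/2 - 57*g^2/2 + 19*sqrt(2)*g^2 + 21*sqrt(2)*g/2 + 76*g + 42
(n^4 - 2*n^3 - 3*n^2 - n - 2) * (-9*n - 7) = -9*n^5 + 11*n^4 + 41*n^3 + 30*n^2 + 25*n + 14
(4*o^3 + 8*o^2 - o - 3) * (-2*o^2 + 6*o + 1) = -8*o^5 + 8*o^4 + 54*o^3 + 8*o^2 - 19*o - 3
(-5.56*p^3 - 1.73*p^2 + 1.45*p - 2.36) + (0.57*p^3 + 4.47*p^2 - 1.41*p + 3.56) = -4.99*p^3 + 2.74*p^2 + 0.04*p + 1.2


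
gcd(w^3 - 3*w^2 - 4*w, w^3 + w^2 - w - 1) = w + 1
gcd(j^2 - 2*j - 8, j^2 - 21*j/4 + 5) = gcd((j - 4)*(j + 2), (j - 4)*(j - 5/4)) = j - 4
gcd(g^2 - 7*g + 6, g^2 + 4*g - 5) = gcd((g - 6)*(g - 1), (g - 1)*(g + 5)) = g - 1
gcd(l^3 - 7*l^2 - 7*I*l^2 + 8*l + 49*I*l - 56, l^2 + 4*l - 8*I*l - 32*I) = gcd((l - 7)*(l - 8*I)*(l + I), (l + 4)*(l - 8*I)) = l - 8*I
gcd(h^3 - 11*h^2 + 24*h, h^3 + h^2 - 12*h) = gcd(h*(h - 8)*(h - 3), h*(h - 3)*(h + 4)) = h^2 - 3*h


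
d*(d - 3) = d^2 - 3*d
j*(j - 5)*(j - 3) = j^3 - 8*j^2 + 15*j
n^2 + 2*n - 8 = (n - 2)*(n + 4)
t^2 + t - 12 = (t - 3)*(t + 4)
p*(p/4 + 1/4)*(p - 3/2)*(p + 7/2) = p^4/4 + 3*p^3/4 - 13*p^2/16 - 21*p/16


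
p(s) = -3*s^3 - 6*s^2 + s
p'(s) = -9*s^2 - 12*s + 1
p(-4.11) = 102.82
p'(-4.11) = -101.71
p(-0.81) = -3.15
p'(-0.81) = 4.82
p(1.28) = -14.84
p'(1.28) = -29.11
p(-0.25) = -0.58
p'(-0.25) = 3.44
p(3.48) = -195.61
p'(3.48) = -149.75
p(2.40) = -73.63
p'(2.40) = -79.64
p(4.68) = -434.24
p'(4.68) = -252.28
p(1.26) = -14.27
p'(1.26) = -28.41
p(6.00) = -858.00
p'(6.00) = -395.00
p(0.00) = 0.00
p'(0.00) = 1.00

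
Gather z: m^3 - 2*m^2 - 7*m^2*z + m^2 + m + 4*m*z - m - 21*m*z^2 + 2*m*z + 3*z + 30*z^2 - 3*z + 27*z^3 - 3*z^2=m^3 - m^2 + 27*z^3 + z^2*(27 - 21*m) + z*(-7*m^2 + 6*m)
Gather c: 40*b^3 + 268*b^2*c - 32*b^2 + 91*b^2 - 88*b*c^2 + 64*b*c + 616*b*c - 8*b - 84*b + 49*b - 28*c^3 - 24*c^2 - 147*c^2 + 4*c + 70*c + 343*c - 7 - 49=40*b^3 + 59*b^2 - 43*b - 28*c^3 + c^2*(-88*b - 171) + c*(268*b^2 + 680*b + 417) - 56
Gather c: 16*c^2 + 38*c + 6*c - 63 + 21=16*c^2 + 44*c - 42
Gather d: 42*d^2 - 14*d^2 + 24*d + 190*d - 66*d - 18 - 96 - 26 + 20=28*d^2 + 148*d - 120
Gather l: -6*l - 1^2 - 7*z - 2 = -6*l - 7*z - 3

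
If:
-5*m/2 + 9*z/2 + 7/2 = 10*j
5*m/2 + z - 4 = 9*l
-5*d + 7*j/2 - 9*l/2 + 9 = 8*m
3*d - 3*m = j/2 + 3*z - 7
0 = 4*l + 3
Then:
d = -159461/8000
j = -50311/4000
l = -3/4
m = 4251/500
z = -4801/200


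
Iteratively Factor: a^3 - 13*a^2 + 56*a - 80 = (a - 4)*(a^2 - 9*a + 20) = (a - 5)*(a - 4)*(a - 4)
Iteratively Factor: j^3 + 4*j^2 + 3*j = (j + 1)*(j^2 + 3*j) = (j + 1)*(j + 3)*(j)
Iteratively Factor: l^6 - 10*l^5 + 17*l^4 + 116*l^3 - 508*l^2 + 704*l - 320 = (l - 2)*(l^5 - 8*l^4 + l^3 + 118*l^2 - 272*l + 160) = (l - 2)^2*(l^4 - 6*l^3 - 11*l^2 + 96*l - 80) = (l - 2)^2*(l - 1)*(l^3 - 5*l^2 - 16*l + 80) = (l - 2)^2*(l - 1)*(l + 4)*(l^2 - 9*l + 20) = (l - 4)*(l - 2)^2*(l - 1)*(l + 4)*(l - 5)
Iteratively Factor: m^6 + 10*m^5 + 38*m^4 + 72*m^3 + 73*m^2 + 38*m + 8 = (m + 1)*(m^5 + 9*m^4 + 29*m^3 + 43*m^2 + 30*m + 8) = (m + 1)*(m + 2)*(m^4 + 7*m^3 + 15*m^2 + 13*m + 4) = (m + 1)^2*(m + 2)*(m^3 + 6*m^2 + 9*m + 4) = (m + 1)^3*(m + 2)*(m^2 + 5*m + 4) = (m + 1)^4*(m + 2)*(m + 4)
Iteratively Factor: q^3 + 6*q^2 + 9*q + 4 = (q + 1)*(q^2 + 5*q + 4) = (q + 1)*(q + 4)*(q + 1)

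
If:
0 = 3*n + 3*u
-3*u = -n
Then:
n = 0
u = 0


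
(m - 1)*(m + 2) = m^2 + m - 2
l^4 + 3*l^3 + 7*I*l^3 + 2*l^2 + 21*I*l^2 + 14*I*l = l*(l + 1)*(l + 2)*(l + 7*I)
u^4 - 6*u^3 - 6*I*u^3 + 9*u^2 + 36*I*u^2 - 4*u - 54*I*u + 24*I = (u - 4)*(u - 6*I)*(-I*u + I)*(I*u - I)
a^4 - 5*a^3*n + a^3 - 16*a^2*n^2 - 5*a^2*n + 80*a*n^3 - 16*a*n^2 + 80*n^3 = (a + 1)*(a - 5*n)*(a - 4*n)*(a + 4*n)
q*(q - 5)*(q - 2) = q^3 - 7*q^2 + 10*q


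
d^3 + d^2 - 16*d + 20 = (d - 2)^2*(d + 5)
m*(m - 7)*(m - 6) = m^3 - 13*m^2 + 42*m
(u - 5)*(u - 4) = u^2 - 9*u + 20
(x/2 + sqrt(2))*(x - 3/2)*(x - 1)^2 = x^4/2 - 7*x^3/4 + sqrt(2)*x^3 - 7*sqrt(2)*x^2/2 + 2*x^2 - 3*x/4 + 4*sqrt(2)*x - 3*sqrt(2)/2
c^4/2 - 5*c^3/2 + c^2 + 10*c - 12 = (c/2 + 1)*(c - 3)*(c - 2)^2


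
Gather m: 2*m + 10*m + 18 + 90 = 12*m + 108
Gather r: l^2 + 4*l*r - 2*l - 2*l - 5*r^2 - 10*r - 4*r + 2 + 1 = l^2 - 4*l - 5*r^2 + r*(4*l - 14) + 3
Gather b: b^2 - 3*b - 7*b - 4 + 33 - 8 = b^2 - 10*b + 21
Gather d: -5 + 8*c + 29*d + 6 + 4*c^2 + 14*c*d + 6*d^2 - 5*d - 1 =4*c^2 + 8*c + 6*d^2 + d*(14*c + 24)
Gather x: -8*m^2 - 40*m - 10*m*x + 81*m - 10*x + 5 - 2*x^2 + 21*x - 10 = -8*m^2 + 41*m - 2*x^2 + x*(11 - 10*m) - 5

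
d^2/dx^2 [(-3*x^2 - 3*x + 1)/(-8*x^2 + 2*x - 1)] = 2*(240*x^3 - 264*x^2 - 24*x + 13)/(512*x^6 - 384*x^5 + 288*x^4 - 104*x^3 + 36*x^2 - 6*x + 1)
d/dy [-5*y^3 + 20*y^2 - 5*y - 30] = -15*y^2 + 40*y - 5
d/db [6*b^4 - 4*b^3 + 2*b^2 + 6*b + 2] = 24*b^3 - 12*b^2 + 4*b + 6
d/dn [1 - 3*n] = -3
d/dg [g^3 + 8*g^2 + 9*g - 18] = 3*g^2 + 16*g + 9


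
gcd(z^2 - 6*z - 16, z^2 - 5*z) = 1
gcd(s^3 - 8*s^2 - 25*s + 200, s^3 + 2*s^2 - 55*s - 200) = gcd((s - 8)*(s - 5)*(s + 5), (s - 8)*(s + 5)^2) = s^2 - 3*s - 40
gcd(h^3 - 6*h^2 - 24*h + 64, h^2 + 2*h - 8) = h^2 + 2*h - 8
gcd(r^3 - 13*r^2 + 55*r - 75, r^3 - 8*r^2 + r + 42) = r - 3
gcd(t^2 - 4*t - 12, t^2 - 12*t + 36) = t - 6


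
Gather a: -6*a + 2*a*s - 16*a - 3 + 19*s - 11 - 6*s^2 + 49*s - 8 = a*(2*s - 22) - 6*s^2 + 68*s - 22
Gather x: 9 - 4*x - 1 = 8 - 4*x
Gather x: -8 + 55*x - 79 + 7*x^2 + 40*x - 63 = 7*x^2 + 95*x - 150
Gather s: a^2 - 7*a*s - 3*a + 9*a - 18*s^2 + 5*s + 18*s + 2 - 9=a^2 + 6*a - 18*s^2 + s*(23 - 7*a) - 7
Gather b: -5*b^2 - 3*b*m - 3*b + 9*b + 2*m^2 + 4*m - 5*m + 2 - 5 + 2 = -5*b^2 + b*(6 - 3*m) + 2*m^2 - m - 1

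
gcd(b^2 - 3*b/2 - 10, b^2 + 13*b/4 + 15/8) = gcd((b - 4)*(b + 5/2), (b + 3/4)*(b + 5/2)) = b + 5/2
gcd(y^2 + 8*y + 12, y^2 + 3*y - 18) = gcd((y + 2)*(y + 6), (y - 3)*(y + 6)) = y + 6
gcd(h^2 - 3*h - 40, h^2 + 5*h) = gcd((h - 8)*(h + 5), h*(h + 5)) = h + 5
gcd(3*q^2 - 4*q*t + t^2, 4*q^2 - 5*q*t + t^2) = q - t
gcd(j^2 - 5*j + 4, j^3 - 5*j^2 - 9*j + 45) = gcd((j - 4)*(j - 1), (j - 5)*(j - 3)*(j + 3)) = 1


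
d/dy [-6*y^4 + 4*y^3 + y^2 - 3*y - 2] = -24*y^3 + 12*y^2 + 2*y - 3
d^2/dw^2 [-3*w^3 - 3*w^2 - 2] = -18*w - 6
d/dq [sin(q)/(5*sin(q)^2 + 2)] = (2 - 5*sin(q)^2)*cos(q)/(5*sin(q)^2 + 2)^2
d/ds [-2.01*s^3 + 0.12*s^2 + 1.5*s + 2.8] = -6.03*s^2 + 0.24*s + 1.5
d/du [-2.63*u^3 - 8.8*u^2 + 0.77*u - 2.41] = -7.89*u^2 - 17.6*u + 0.77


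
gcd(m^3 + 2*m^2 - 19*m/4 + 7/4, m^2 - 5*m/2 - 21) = m + 7/2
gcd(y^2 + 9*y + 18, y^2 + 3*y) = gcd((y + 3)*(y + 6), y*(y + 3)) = y + 3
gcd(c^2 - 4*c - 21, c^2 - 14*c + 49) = c - 7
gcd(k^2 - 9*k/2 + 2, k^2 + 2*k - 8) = 1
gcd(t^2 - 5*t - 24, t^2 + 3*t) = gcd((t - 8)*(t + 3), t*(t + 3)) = t + 3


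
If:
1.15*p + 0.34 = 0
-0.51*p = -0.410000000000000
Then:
No Solution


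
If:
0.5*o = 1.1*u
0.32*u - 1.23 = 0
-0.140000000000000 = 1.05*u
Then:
No Solution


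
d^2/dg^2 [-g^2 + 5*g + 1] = -2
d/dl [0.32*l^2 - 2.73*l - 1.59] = 0.64*l - 2.73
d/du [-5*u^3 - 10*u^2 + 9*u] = -15*u^2 - 20*u + 9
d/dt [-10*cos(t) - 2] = 10*sin(t)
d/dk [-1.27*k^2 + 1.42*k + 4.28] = 1.42 - 2.54*k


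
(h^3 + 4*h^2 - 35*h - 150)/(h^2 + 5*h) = h - 1 - 30/h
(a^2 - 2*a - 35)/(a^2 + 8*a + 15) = (a - 7)/(a + 3)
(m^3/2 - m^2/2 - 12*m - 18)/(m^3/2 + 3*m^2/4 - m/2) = 2*(m^2 - 3*m - 18)/(m*(2*m - 1))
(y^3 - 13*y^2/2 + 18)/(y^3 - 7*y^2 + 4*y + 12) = (y + 3/2)/(y + 1)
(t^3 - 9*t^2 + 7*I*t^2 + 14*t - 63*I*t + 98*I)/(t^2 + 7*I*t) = t - 9 + 14/t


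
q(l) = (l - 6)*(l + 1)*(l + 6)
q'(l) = (l - 6)*(l + 1) + (l - 6)*(l + 6) + (l + 1)*(l + 6) = 3*l^2 + 2*l - 36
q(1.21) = -76.32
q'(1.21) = -29.19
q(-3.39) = 58.57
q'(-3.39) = -8.30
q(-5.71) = 15.99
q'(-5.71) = 50.39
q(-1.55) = 18.48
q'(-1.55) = -31.89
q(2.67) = -105.96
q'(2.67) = -9.27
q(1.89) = -93.72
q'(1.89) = -21.50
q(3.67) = -105.22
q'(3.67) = 11.75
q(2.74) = -106.56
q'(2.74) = -8.00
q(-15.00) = -2646.00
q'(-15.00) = 609.00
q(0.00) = -36.00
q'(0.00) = -36.00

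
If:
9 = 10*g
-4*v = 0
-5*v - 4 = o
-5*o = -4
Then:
No Solution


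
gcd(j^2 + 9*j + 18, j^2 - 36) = j + 6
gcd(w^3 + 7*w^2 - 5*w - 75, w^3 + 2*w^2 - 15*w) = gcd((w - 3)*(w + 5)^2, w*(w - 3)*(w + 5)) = w^2 + 2*w - 15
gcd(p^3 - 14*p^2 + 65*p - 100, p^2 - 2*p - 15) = p - 5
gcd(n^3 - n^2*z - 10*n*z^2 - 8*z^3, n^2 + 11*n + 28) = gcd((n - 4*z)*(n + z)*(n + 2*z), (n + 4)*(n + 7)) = 1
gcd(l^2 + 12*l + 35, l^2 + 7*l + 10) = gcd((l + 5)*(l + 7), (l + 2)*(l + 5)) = l + 5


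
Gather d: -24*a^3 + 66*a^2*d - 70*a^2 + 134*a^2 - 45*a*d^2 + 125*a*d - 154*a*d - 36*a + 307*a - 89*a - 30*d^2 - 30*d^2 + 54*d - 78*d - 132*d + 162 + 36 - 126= -24*a^3 + 64*a^2 + 182*a + d^2*(-45*a - 60) + d*(66*a^2 - 29*a - 156) + 72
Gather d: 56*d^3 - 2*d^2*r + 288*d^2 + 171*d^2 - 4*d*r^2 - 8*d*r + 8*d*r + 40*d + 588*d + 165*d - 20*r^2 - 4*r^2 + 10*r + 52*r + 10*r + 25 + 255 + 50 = 56*d^3 + d^2*(459 - 2*r) + d*(793 - 4*r^2) - 24*r^2 + 72*r + 330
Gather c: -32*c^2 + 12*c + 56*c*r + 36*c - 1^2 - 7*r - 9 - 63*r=-32*c^2 + c*(56*r + 48) - 70*r - 10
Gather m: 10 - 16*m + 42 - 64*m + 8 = 60 - 80*m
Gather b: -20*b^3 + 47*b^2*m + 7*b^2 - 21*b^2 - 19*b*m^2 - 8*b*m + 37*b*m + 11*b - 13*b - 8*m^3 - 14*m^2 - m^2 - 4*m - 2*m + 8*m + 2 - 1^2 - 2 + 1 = -20*b^3 + b^2*(47*m - 14) + b*(-19*m^2 + 29*m - 2) - 8*m^3 - 15*m^2 + 2*m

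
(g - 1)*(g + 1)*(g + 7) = g^3 + 7*g^2 - g - 7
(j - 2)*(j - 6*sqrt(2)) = j^2 - 6*sqrt(2)*j - 2*j + 12*sqrt(2)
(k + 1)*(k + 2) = k^2 + 3*k + 2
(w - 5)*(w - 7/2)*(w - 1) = w^3 - 19*w^2/2 + 26*w - 35/2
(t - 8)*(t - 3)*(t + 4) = t^3 - 7*t^2 - 20*t + 96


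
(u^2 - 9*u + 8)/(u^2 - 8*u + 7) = (u - 8)/(u - 7)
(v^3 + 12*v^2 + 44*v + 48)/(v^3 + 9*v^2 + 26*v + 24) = (v + 6)/(v + 3)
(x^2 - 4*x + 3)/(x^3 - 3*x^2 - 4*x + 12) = (x - 1)/(x^2 - 4)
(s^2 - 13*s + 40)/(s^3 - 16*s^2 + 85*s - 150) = (s - 8)/(s^2 - 11*s + 30)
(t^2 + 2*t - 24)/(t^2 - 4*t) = (t + 6)/t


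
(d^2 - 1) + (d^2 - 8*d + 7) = 2*d^2 - 8*d + 6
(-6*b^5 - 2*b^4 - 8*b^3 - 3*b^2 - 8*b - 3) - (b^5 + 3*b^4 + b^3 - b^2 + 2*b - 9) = -7*b^5 - 5*b^4 - 9*b^3 - 2*b^2 - 10*b + 6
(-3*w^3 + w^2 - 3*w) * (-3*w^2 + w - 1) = 9*w^5 - 6*w^4 + 13*w^3 - 4*w^2 + 3*w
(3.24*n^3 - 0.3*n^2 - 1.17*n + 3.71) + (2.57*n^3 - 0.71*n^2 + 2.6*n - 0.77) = 5.81*n^3 - 1.01*n^2 + 1.43*n + 2.94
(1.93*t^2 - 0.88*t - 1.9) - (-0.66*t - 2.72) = 1.93*t^2 - 0.22*t + 0.82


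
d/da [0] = 0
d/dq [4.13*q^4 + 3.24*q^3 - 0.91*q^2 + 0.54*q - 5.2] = 16.52*q^3 + 9.72*q^2 - 1.82*q + 0.54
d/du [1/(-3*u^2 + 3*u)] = (2*u - 1)/(3*u^2*(u - 1)^2)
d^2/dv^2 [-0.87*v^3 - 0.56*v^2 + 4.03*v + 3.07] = -5.22*v - 1.12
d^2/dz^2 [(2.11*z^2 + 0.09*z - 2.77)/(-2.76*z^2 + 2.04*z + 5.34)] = (2.8421709430404e-14*z^4 - 25.131456*z^3 - 59.983632*z^2 - 101.535984*z - 13.668984)/(21.024576*z^6 - 46.619712*z^5 - 87.575904*z^4 + 171.908352*z^3 + 169.440336*z^2 - 174.515472*z - 152.273304)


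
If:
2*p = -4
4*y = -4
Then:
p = -2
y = -1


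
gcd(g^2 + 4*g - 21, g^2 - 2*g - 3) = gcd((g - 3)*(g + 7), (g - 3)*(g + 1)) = g - 3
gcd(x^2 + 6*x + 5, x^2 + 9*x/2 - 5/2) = x + 5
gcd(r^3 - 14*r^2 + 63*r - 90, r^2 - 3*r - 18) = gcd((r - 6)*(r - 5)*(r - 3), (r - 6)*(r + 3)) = r - 6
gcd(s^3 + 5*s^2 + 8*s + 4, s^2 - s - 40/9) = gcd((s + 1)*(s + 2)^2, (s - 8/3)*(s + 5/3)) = 1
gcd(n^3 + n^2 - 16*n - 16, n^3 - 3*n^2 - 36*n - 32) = n^2 + 5*n + 4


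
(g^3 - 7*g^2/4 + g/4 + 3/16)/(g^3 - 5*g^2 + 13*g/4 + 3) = (8*g^2 - 2*g - 1)/(4*(2*g^2 - 7*g - 4))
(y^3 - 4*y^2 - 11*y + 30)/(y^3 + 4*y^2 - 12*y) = (y^2 - 2*y - 15)/(y*(y + 6))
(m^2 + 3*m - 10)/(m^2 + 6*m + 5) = (m - 2)/(m + 1)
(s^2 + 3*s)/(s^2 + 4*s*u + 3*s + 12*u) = s/(s + 4*u)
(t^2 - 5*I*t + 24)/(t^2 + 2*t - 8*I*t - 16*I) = (t + 3*I)/(t + 2)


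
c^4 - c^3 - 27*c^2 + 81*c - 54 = (c - 3)^2*(c - 1)*(c + 6)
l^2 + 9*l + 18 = (l + 3)*(l + 6)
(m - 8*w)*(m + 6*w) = m^2 - 2*m*w - 48*w^2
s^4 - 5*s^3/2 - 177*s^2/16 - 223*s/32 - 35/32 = (s - 5)*(s + 1/4)*(s + 1/2)*(s + 7/4)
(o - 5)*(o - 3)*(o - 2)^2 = o^4 - 12*o^3 + 51*o^2 - 92*o + 60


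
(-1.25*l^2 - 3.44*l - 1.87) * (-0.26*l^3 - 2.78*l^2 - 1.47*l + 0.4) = 0.325*l^5 + 4.3694*l^4 + 11.8869*l^3 + 9.7554*l^2 + 1.3729*l - 0.748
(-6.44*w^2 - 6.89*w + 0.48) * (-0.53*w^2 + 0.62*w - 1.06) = 3.4132*w^4 - 0.3411*w^3 + 2.3002*w^2 + 7.601*w - 0.5088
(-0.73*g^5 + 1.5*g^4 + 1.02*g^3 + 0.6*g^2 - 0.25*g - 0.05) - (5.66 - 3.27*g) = -0.73*g^5 + 1.5*g^4 + 1.02*g^3 + 0.6*g^2 + 3.02*g - 5.71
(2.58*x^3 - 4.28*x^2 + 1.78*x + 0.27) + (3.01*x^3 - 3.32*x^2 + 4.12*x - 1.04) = 5.59*x^3 - 7.6*x^2 + 5.9*x - 0.77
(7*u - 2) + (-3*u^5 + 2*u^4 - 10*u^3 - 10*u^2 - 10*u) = -3*u^5 + 2*u^4 - 10*u^3 - 10*u^2 - 3*u - 2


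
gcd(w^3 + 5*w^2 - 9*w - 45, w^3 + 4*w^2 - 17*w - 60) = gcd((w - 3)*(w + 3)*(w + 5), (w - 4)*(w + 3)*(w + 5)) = w^2 + 8*w + 15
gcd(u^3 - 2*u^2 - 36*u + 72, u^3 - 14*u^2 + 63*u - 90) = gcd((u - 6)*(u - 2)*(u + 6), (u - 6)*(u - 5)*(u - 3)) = u - 6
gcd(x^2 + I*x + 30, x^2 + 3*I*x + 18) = x + 6*I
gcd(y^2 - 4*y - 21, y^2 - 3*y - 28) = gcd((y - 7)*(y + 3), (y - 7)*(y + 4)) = y - 7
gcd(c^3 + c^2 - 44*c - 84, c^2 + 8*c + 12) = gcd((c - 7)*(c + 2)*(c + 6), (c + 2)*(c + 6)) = c^2 + 8*c + 12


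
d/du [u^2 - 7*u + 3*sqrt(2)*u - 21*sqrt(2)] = 2*u - 7 + 3*sqrt(2)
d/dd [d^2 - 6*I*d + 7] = 2*d - 6*I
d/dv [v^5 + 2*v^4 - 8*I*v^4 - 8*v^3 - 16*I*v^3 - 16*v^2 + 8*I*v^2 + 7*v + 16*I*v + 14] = 5*v^4 + v^3*(8 - 32*I) + v^2*(-24 - 48*I) + 16*v*(-2 + I) + 7 + 16*I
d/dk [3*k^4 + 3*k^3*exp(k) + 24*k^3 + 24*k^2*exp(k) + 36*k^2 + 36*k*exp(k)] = 3*k^3*exp(k) + 12*k^3 + 33*k^2*exp(k) + 72*k^2 + 84*k*exp(k) + 72*k + 36*exp(k)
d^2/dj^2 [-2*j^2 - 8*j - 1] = -4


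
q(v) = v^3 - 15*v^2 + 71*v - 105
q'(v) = 3*v^2 - 30*v + 71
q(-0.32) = -129.29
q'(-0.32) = 80.91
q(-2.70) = -425.73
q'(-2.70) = 173.87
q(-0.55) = -148.75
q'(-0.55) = 88.41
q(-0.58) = -151.42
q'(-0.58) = 89.41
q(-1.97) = -310.73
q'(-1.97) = 141.74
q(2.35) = -8.01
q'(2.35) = 17.07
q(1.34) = -34.39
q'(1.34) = 36.19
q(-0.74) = -166.16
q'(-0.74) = 94.84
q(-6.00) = -1287.00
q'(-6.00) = 359.00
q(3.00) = 0.00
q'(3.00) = 8.00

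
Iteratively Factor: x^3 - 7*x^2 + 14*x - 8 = (x - 4)*(x^2 - 3*x + 2) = (x - 4)*(x - 1)*(x - 2)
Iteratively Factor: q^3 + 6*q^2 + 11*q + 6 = (q + 2)*(q^2 + 4*q + 3) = (q + 1)*(q + 2)*(q + 3)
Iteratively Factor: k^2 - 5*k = (k)*(k - 5)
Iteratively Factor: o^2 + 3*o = (o)*(o + 3)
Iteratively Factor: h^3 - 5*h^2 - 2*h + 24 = (h - 4)*(h^2 - h - 6) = (h - 4)*(h - 3)*(h + 2)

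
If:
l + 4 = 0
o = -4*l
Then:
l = -4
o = 16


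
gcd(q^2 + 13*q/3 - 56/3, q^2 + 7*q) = q + 7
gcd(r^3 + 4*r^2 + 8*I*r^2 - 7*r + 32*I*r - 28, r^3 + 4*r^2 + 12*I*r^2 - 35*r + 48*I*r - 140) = r^2 + r*(4 + 7*I) + 28*I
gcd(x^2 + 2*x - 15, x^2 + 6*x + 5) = x + 5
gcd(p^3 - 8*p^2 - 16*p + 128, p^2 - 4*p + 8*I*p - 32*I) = p - 4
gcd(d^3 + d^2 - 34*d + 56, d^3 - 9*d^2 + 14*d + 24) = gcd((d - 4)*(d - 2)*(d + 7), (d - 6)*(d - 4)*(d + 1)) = d - 4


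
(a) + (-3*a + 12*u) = -2*a + 12*u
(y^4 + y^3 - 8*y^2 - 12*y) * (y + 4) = y^5 + 5*y^4 - 4*y^3 - 44*y^2 - 48*y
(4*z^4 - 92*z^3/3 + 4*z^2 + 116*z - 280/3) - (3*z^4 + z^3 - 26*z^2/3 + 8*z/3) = z^4 - 95*z^3/3 + 38*z^2/3 + 340*z/3 - 280/3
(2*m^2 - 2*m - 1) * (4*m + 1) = 8*m^3 - 6*m^2 - 6*m - 1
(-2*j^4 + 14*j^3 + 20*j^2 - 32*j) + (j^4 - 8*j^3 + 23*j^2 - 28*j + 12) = -j^4 + 6*j^3 + 43*j^2 - 60*j + 12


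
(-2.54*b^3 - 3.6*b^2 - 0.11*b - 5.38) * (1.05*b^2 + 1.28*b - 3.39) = -2.667*b^5 - 7.0312*b^4 + 3.8871*b^3 + 6.4142*b^2 - 6.5135*b + 18.2382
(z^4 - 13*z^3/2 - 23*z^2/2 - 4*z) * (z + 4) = z^5 - 5*z^4/2 - 75*z^3/2 - 50*z^2 - 16*z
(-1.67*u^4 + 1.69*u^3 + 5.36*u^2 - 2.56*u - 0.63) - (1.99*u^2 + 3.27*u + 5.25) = -1.67*u^4 + 1.69*u^3 + 3.37*u^2 - 5.83*u - 5.88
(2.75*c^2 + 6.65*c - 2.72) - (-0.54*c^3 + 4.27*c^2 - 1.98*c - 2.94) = 0.54*c^3 - 1.52*c^2 + 8.63*c + 0.22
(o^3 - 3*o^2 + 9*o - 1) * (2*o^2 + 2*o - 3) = 2*o^5 - 4*o^4 + 9*o^3 + 25*o^2 - 29*o + 3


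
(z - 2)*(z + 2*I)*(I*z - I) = I*z^3 - 2*z^2 - 3*I*z^2 + 6*z + 2*I*z - 4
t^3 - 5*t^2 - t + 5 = (t - 5)*(t - 1)*(t + 1)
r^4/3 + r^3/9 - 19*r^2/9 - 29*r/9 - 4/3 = (r/3 + 1/3)*(r - 3)*(r + 1)*(r + 4/3)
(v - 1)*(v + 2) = v^2 + v - 2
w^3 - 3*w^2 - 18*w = w*(w - 6)*(w + 3)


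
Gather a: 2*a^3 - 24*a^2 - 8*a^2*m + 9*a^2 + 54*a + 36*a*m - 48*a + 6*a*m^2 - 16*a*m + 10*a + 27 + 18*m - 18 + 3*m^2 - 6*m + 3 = 2*a^3 + a^2*(-8*m - 15) + a*(6*m^2 + 20*m + 16) + 3*m^2 + 12*m + 12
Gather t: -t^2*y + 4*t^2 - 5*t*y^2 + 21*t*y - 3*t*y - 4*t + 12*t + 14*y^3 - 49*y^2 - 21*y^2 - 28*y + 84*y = t^2*(4 - y) + t*(-5*y^2 + 18*y + 8) + 14*y^3 - 70*y^2 + 56*y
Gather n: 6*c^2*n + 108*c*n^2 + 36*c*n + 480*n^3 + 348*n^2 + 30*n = 480*n^3 + n^2*(108*c + 348) + n*(6*c^2 + 36*c + 30)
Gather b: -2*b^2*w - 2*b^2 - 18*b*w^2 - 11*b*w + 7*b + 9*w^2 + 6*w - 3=b^2*(-2*w - 2) + b*(-18*w^2 - 11*w + 7) + 9*w^2 + 6*w - 3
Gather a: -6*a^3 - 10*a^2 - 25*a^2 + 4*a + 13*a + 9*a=-6*a^3 - 35*a^2 + 26*a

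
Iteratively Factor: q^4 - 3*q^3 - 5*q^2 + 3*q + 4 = (q + 1)*(q^3 - 4*q^2 - q + 4) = (q - 4)*(q + 1)*(q^2 - 1) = (q - 4)*(q + 1)^2*(q - 1)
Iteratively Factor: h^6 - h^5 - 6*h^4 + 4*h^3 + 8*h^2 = (h)*(h^5 - h^4 - 6*h^3 + 4*h^2 + 8*h) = h*(h - 2)*(h^4 + h^3 - 4*h^2 - 4*h) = h^2*(h - 2)*(h^3 + h^2 - 4*h - 4) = h^2*(h - 2)*(h + 2)*(h^2 - h - 2) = h^2*(h - 2)^2*(h + 2)*(h + 1)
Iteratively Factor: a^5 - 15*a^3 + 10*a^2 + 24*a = (a + 1)*(a^4 - a^3 - 14*a^2 + 24*a) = (a - 2)*(a + 1)*(a^3 + a^2 - 12*a) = a*(a - 2)*(a + 1)*(a^2 + a - 12) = a*(a - 2)*(a + 1)*(a + 4)*(a - 3)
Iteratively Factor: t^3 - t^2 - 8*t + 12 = (t - 2)*(t^2 + t - 6) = (t - 2)*(t + 3)*(t - 2)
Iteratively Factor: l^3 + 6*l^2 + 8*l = (l + 2)*(l^2 + 4*l) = l*(l + 2)*(l + 4)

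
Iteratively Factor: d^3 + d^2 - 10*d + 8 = (d + 4)*(d^2 - 3*d + 2) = (d - 1)*(d + 4)*(d - 2)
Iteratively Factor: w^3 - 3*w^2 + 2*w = (w - 2)*(w^2 - w) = w*(w - 2)*(w - 1)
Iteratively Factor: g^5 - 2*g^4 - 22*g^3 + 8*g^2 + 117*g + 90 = (g + 2)*(g^4 - 4*g^3 - 14*g^2 + 36*g + 45) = (g - 3)*(g + 2)*(g^3 - g^2 - 17*g - 15) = (g - 3)*(g + 1)*(g + 2)*(g^2 - 2*g - 15) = (g - 5)*(g - 3)*(g + 1)*(g + 2)*(g + 3)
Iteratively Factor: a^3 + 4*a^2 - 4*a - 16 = (a - 2)*(a^2 + 6*a + 8) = (a - 2)*(a + 2)*(a + 4)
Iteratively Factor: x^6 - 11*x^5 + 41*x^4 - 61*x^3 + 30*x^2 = (x - 2)*(x^5 - 9*x^4 + 23*x^3 - 15*x^2) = x*(x - 2)*(x^4 - 9*x^3 + 23*x^2 - 15*x) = x*(x - 5)*(x - 2)*(x^3 - 4*x^2 + 3*x) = x^2*(x - 5)*(x - 2)*(x^2 - 4*x + 3) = x^2*(x - 5)*(x - 2)*(x - 1)*(x - 3)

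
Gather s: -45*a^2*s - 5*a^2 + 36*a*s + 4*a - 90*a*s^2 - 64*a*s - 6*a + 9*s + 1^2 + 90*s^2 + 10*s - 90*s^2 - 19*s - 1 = -5*a^2 - 90*a*s^2 - 2*a + s*(-45*a^2 - 28*a)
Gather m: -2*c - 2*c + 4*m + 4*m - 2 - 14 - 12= -4*c + 8*m - 28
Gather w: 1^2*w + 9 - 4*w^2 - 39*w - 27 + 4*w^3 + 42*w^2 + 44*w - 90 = 4*w^3 + 38*w^2 + 6*w - 108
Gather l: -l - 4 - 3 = -l - 7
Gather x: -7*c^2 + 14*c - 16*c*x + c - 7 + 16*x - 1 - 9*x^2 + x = -7*c^2 + 15*c - 9*x^2 + x*(17 - 16*c) - 8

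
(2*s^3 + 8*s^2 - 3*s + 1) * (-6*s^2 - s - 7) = -12*s^5 - 50*s^4 - 4*s^3 - 59*s^2 + 20*s - 7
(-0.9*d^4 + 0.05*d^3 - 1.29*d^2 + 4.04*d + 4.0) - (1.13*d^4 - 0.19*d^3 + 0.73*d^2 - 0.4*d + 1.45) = -2.03*d^4 + 0.24*d^3 - 2.02*d^2 + 4.44*d + 2.55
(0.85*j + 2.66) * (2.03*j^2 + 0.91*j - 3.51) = 1.7255*j^3 + 6.1733*j^2 - 0.5629*j - 9.3366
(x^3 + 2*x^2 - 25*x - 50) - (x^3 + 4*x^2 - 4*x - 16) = -2*x^2 - 21*x - 34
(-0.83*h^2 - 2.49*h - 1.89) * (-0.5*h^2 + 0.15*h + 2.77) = 0.415*h^4 + 1.1205*h^3 - 1.7276*h^2 - 7.1808*h - 5.2353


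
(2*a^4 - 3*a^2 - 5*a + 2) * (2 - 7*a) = -14*a^5 + 4*a^4 + 21*a^3 + 29*a^2 - 24*a + 4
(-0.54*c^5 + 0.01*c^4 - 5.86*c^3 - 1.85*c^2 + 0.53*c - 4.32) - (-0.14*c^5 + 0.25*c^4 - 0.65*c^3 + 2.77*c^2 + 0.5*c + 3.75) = -0.4*c^5 - 0.24*c^4 - 5.21*c^3 - 4.62*c^2 + 0.03*c - 8.07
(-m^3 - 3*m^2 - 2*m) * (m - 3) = -m^4 + 7*m^2 + 6*m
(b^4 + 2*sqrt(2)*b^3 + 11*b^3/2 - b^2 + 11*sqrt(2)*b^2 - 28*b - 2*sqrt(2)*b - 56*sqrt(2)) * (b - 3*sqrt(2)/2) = b^5 + sqrt(2)*b^4/2 + 11*b^4/2 - 7*b^3 + 11*sqrt(2)*b^3/4 - 61*b^2 - sqrt(2)*b^2/2 - 14*sqrt(2)*b + 6*b + 168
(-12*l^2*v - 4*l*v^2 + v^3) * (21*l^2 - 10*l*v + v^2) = -252*l^4*v + 36*l^3*v^2 + 49*l^2*v^3 - 14*l*v^4 + v^5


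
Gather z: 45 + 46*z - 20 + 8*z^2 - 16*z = 8*z^2 + 30*z + 25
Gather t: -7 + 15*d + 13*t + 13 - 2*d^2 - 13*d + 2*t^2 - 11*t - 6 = -2*d^2 + 2*d + 2*t^2 + 2*t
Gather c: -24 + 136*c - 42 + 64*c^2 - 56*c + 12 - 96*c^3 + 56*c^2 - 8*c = -96*c^3 + 120*c^2 + 72*c - 54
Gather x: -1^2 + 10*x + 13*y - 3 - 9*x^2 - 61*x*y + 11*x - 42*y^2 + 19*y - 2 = -9*x^2 + x*(21 - 61*y) - 42*y^2 + 32*y - 6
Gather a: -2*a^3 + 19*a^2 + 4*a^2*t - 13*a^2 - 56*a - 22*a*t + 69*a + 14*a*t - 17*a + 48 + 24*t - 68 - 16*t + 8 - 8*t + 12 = -2*a^3 + a^2*(4*t + 6) + a*(-8*t - 4)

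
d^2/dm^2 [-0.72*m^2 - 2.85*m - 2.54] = -1.44000000000000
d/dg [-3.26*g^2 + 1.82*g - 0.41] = 1.82 - 6.52*g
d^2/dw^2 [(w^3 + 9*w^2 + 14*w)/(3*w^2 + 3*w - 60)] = 4*(13*w^3 + 240*w^2 + 1020*w + 1940)/(3*(w^6 + 3*w^5 - 57*w^4 - 119*w^3 + 1140*w^2 + 1200*w - 8000))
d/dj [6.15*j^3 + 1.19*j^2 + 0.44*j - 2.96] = 18.45*j^2 + 2.38*j + 0.44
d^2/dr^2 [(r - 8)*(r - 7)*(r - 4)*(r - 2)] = 12*r^2 - 126*r + 308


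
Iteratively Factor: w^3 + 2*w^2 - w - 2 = (w + 2)*(w^2 - 1) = (w + 1)*(w + 2)*(w - 1)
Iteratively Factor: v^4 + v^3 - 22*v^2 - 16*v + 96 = (v - 4)*(v^3 + 5*v^2 - 2*v - 24) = (v - 4)*(v - 2)*(v^2 + 7*v + 12) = (v - 4)*(v - 2)*(v + 4)*(v + 3)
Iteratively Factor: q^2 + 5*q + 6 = (q + 2)*(q + 3)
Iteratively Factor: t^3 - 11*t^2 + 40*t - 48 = (t - 4)*(t^2 - 7*t + 12) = (t - 4)*(t - 3)*(t - 4)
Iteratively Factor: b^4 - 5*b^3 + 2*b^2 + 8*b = (b + 1)*(b^3 - 6*b^2 + 8*b) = (b - 2)*(b + 1)*(b^2 - 4*b) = (b - 4)*(b - 2)*(b + 1)*(b)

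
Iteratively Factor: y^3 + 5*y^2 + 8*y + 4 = (y + 1)*(y^2 + 4*y + 4) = (y + 1)*(y + 2)*(y + 2)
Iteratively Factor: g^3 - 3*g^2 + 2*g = (g - 2)*(g^2 - g) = g*(g - 2)*(g - 1)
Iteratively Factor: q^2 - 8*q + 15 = (q - 5)*(q - 3)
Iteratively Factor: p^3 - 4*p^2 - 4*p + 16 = (p - 4)*(p^2 - 4) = (p - 4)*(p + 2)*(p - 2)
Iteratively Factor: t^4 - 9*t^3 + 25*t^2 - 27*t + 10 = (t - 2)*(t^3 - 7*t^2 + 11*t - 5) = (t - 2)*(t - 1)*(t^2 - 6*t + 5) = (t - 2)*(t - 1)^2*(t - 5)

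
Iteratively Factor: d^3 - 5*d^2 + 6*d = (d - 2)*(d^2 - 3*d) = (d - 3)*(d - 2)*(d)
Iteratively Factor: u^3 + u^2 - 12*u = (u - 3)*(u^2 + 4*u) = (u - 3)*(u + 4)*(u)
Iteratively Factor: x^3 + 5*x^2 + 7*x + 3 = (x + 1)*(x^2 + 4*x + 3) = (x + 1)^2*(x + 3)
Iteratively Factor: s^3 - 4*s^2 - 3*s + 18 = (s + 2)*(s^2 - 6*s + 9) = (s - 3)*(s + 2)*(s - 3)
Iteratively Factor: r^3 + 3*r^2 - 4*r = (r + 4)*(r^2 - r) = r*(r + 4)*(r - 1)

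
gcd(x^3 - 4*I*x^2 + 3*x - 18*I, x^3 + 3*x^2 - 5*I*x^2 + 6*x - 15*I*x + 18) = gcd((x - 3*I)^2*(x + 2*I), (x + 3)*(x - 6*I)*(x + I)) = 1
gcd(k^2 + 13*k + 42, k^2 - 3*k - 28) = 1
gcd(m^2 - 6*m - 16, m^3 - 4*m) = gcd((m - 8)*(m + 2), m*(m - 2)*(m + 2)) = m + 2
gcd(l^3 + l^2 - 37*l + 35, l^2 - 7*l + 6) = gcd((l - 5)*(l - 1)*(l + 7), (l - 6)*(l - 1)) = l - 1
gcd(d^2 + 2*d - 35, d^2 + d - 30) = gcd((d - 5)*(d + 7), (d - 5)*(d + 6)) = d - 5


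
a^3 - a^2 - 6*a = a*(a - 3)*(a + 2)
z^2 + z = z*(z + 1)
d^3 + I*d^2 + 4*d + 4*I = (d - 2*I)*(d + I)*(d + 2*I)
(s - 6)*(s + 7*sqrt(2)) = s^2 - 6*s + 7*sqrt(2)*s - 42*sqrt(2)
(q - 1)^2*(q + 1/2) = q^3 - 3*q^2/2 + 1/2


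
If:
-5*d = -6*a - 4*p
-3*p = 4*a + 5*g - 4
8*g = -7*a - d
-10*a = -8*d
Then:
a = -128/31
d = -160/31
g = 132/31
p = -8/31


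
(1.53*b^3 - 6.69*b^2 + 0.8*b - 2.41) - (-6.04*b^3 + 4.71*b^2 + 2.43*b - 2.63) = 7.57*b^3 - 11.4*b^2 - 1.63*b + 0.22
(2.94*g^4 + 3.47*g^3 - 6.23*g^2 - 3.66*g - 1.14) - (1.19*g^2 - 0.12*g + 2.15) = 2.94*g^4 + 3.47*g^3 - 7.42*g^2 - 3.54*g - 3.29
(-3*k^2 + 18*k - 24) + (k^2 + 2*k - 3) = -2*k^2 + 20*k - 27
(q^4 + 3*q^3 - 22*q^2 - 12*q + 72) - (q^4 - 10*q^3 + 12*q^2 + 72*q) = 13*q^3 - 34*q^2 - 84*q + 72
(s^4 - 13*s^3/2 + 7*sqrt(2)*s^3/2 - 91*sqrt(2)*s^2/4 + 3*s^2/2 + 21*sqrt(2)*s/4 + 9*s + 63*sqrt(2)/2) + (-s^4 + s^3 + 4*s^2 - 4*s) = -11*s^3/2 + 7*sqrt(2)*s^3/2 - 91*sqrt(2)*s^2/4 + 11*s^2/2 + 5*s + 21*sqrt(2)*s/4 + 63*sqrt(2)/2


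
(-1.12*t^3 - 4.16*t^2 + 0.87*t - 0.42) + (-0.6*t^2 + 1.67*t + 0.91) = -1.12*t^3 - 4.76*t^2 + 2.54*t + 0.49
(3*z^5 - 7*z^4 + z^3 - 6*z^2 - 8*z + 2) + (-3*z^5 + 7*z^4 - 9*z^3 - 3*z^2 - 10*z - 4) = -8*z^3 - 9*z^2 - 18*z - 2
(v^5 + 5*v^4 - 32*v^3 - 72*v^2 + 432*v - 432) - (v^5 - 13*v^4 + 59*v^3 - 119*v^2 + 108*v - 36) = 18*v^4 - 91*v^3 + 47*v^2 + 324*v - 396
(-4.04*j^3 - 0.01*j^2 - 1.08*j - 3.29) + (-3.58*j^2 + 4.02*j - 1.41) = -4.04*j^3 - 3.59*j^2 + 2.94*j - 4.7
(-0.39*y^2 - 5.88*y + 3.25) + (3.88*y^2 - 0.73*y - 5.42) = 3.49*y^2 - 6.61*y - 2.17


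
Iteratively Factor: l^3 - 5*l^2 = (l)*(l^2 - 5*l) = l^2*(l - 5)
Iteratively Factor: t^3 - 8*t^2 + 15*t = (t)*(t^2 - 8*t + 15) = t*(t - 5)*(t - 3)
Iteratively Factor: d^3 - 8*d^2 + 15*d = (d - 5)*(d^2 - 3*d) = d*(d - 5)*(d - 3)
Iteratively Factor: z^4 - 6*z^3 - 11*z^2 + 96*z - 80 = (z - 5)*(z^3 - z^2 - 16*z + 16) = (z - 5)*(z - 1)*(z^2 - 16) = (z - 5)*(z - 1)*(z + 4)*(z - 4)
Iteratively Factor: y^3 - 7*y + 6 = (y - 2)*(y^2 + 2*y - 3) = (y - 2)*(y - 1)*(y + 3)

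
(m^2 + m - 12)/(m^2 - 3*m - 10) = (-m^2 - m + 12)/(-m^2 + 3*m + 10)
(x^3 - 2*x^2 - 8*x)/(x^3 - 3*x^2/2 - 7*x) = 2*(x - 4)/(2*x - 7)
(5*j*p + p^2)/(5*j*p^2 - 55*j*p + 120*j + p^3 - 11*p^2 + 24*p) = p/(p^2 - 11*p + 24)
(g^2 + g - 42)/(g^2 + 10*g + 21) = (g - 6)/(g + 3)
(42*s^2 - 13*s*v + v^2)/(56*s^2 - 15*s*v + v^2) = (6*s - v)/(8*s - v)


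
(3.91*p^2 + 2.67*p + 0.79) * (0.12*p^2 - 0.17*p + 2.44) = 0.4692*p^4 - 0.3443*p^3 + 9.1813*p^2 + 6.3805*p + 1.9276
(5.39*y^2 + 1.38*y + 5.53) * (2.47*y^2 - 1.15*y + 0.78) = 13.3133*y^4 - 2.7899*y^3 + 16.2763*y^2 - 5.2831*y + 4.3134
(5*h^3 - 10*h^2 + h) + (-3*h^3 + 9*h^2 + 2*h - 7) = 2*h^3 - h^2 + 3*h - 7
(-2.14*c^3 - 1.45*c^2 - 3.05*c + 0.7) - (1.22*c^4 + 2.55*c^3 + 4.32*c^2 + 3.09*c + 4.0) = -1.22*c^4 - 4.69*c^3 - 5.77*c^2 - 6.14*c - 3.3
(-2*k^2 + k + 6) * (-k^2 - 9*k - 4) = 2*k^4 + 17*k^3 - 7*k^2 - 58*k - 24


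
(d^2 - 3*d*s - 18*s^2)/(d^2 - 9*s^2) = (-d + 6*s)/(-d + 3*s)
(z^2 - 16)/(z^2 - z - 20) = (z - 4)/(z - 5)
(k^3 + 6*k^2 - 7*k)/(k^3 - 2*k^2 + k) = (k + 7)/(k - 1)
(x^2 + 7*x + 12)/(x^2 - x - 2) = (x^2 + 7*x + 12)/(x^2 - x - 2)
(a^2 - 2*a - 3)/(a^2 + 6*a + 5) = (a - 3)/(a + 5)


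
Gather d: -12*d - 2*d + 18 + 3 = 21 - 14*d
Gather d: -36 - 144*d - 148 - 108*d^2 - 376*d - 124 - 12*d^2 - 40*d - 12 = -120*d^2 - 560*d - 320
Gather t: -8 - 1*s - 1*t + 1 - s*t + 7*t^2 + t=-s*t - s + 7*t^2 - 7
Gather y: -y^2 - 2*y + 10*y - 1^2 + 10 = -y^2 + 8*y + 9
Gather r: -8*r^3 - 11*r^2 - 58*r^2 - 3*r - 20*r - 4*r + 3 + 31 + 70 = -8*r^3 - 69*r^2 - 27*r + 104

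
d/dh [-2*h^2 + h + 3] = 1 - 4*h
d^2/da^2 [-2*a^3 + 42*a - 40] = -12*a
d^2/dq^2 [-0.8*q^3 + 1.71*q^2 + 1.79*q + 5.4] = 3.42 - 4.8*q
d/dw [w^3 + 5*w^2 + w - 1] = 3*w^2 + 10*w + 1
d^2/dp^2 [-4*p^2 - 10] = -8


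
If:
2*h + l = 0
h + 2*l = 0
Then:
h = 0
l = 0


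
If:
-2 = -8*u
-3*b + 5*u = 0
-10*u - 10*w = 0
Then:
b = 5/12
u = 1/4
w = -1/4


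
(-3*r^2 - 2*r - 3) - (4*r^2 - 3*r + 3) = -7*r^2 + r - 6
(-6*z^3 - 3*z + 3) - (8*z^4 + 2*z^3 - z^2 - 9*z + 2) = -8*z^4 - 8*z^3 + z^2 + 6*z + 1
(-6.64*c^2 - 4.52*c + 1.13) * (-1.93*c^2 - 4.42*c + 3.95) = 12.8152*c^4 + 38.0724*c^3 - 8.43050000000001*c^2 - 22.8486*c + 4.4635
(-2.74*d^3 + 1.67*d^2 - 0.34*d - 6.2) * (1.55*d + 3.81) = -4.247*d^4 - 7.8509*d^3 + 5.8357*d^2 - 10.9054*d - 23.622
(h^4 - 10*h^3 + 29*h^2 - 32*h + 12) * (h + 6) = h^5 - 4*h^4 - 31*h^3 + 142*h^2 - 180*h + 72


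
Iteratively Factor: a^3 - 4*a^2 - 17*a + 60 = (a - 3)*(a^2 - a - 20) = (a - 5)*(a - 3)*(a + 4)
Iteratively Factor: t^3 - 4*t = (t)*(t^2 - 4) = t*(t + 2)*(t - 2)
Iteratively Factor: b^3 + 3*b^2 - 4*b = (b - 1)*(b^2 + 4*b) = b*(b - 1)*(b + 4)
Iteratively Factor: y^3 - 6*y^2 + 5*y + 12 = (y + 1)*(y^2 - 7*y + 12) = (y - 4)*(y + 1)*(y - 3)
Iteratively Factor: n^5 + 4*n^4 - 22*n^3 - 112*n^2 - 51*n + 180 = (n + 3)*(n^4 + n^3 - 25*n^2 - 37*n + 60) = (n + 3)*(n + 4)*(n^3 - 3*n^2 - 13*n + 15) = (n + 3)^2*(n + 4)*(n^2 - 6*n + 5) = (n - 5)*(n + 3)^2*(n + 4)*(n - 1)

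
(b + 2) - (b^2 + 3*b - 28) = -b^2 - 2*b + 30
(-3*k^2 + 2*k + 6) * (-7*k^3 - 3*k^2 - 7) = 21*k^5 - 5*k^4 - 48*k^3 + 3*k^2 - 14*k - 42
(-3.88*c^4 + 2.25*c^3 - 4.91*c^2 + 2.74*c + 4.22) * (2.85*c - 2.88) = -11.058*c^5 + 17.5869*c^4 - 20.4735*c^3 + 21.9498*c^2 + 4.1358*c - 12.1536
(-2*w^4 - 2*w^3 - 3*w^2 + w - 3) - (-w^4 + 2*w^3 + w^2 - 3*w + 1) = -w^4 - 4*w^3 - 4*w^2 + 4*w - 4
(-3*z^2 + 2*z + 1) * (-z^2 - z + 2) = 3*z^4 + z^3 - 9*z^2 + 3*z + 2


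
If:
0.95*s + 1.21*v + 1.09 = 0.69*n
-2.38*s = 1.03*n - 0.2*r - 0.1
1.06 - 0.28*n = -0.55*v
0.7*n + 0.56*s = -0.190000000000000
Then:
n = -1.24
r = 7.52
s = 1.21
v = -2.56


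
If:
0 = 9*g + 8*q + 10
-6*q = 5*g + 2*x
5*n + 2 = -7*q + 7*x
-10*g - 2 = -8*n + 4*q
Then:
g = -558/169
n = -447/169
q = 833/338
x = 291/338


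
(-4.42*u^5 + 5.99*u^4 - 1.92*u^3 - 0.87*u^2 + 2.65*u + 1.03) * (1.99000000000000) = -8.7958*u^5 + 11.9201*u^4 - 3.8208*u^3 - 1.7313*u^2 + 5.2735*u + 2.0497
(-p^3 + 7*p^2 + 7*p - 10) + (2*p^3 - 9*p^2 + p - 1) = p^3 - 2*p^2 + 8*p - 11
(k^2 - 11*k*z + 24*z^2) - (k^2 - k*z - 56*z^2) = -10*k*z + 80*z^2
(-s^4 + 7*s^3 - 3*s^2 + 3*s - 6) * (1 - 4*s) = 4*s^5 - 29*s^4 + 19*s^3 - 15*s^2 + 27*s - 6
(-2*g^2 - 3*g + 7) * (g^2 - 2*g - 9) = -2*g^4 + g^3 + 31*g^2 + 13*g - 63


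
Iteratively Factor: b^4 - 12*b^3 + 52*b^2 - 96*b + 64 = (b - 2)*(b^3 - 10*b^2 + 32*b - 32) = (b - 2)^2*(b^2 - 8*b + 16) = (b - 4)*(b - 2)^2*(b - 4)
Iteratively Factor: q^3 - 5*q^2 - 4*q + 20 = (q + 2)*(q^2 - 7*q + 10) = (q - 2)*(q + 2)*(q - 5)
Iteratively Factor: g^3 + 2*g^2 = (g)*(g^2 + 2*g) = g*(g + 2)*(g)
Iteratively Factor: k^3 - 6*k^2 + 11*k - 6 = (k - 1)*(k^2 - 5*k + 6) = (k - 2)*(k - 1)*(k - 3)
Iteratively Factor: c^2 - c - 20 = (c + 4)*(c - 5)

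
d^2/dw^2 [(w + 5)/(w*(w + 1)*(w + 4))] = 2*(3*w^5 + 45*w^4 + 221*w^3 + 435*w^2 + 300*w + 80)/(w^3*(w^6 + 15*w^5 + 87*w^4 + 245*w^3 + 348*w^2 + 240*w + 64))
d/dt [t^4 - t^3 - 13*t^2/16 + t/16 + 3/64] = 4*t^3 - 3*t^2 - 13*t/8 + 1/16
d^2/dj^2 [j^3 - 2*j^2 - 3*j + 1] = 6*j - 4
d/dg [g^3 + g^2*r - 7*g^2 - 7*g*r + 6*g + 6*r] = 3*g^2 + 2*g*r - 14*g - 7*r + 6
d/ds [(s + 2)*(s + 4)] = 2*s + 6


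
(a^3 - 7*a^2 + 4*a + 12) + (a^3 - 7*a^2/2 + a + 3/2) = 2*a^3 - 21*a^2/2 + 5*a + 27/2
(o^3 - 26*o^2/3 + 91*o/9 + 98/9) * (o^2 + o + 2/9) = o^5 - 23*o^4/3 + 5*o^3/3 + 515*o^2/27 + 1064*o/81 + 196/81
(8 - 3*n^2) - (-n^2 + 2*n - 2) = -2*n^2 - 2*n + 10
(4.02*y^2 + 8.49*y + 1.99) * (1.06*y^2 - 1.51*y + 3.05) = 4.2612*y^4 + 2.9292*y^3 + 1.5505*y^2 + 22.8896*y + 6.0695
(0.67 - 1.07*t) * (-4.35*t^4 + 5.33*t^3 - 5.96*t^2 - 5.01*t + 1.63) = 4.6545*t^5 - 8.6176*t^4 + 9.9483*t^3 + 1.3675*t^2 - 5.1008*t + 1.0921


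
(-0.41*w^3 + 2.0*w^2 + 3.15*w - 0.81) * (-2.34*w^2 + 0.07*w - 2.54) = 0.9594*w^5 - 4.7087*w^4 - 6.1896*w^3 - 2.9641*w^2 - 8.0577*w + 2.0574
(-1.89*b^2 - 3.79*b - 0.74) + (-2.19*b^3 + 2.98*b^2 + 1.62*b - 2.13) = -2.19*b^3 + 1.09*b^2 - 2.17*b - 2.87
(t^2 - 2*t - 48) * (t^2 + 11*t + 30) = t^4 + 9*t^3 - 40*t^2 - 588*t - 1440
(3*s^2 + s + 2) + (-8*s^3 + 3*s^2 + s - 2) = -8*s^3 + 6*s^2 + 2*s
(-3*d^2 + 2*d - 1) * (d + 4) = -3*d^3 - 10*d^2 + 7*d - 4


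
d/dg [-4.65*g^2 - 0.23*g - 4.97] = -9.3*g - 0.23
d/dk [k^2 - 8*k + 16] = 2*k - 8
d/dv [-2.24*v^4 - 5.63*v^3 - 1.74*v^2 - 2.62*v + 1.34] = -8.96*v^3 - 16.89*v^2 - 3.48*v - 2.62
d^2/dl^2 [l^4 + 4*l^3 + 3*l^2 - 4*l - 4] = 12*l^2 + 24*l + 6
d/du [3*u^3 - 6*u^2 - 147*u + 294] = 9*u^2 - 12*u - 147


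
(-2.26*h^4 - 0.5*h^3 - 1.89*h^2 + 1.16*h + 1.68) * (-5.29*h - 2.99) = 11.9554*h^5 + 9.4024*h^4 + 11.4931*h^3 - 0.485299999999999*h^2 - 12.3556*h - 5.0232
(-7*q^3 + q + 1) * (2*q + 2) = -14*q^4 - 14*q^3 + 2*q^2 + 4*q + 2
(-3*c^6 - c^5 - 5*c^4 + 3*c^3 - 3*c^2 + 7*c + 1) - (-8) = -3*c^6 - c^5 - 5*c^4 + 3*c^3 - 3*c^2 + 7*c + 9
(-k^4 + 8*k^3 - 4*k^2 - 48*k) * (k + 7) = -k^5 + k^4 + 52*k^3 - 76*k^2 - 336*k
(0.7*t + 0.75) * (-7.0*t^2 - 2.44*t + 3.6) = -4.9*t^3 - 6.958*t^2 + 0.69*t + 2.7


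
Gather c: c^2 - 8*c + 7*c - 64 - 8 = c^2 - c - 72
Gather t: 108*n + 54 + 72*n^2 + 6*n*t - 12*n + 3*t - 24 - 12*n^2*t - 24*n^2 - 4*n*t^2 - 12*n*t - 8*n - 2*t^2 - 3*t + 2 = 48*n^2 + 88*n + t^2*(-4*n - 2) + t*(-12*n^2 - 6*n) + 32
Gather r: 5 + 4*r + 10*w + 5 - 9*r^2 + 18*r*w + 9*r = -9*r^2 + r*(18*w + 13) + 10*w + 10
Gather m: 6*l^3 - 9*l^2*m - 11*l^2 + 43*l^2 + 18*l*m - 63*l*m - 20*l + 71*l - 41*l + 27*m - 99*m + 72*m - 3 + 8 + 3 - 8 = 6*l^3 + 32*l^2 + 10*l + m*(-9*l^2 - 45*l)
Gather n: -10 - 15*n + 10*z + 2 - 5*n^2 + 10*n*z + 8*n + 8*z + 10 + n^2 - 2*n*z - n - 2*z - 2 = -4*n^2 + n*(8*z - 8) + 16*z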